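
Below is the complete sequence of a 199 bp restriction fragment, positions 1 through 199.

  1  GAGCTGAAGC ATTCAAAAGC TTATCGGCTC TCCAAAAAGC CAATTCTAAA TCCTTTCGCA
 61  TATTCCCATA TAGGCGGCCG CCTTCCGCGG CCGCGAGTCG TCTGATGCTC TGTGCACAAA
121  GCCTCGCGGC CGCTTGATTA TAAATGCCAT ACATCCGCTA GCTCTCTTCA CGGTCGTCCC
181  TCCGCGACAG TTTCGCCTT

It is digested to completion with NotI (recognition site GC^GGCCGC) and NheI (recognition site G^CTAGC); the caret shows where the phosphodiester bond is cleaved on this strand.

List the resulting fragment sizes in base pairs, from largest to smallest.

NotI sites (GCGGCCGC) start at positions 74, 87, 126.
NotI cuts after base 2 of each site, so after positions 75, 88, 127.
The NheI site (GCTAGC) starts at position 157.
NheI cuts after the first base of each site, so after position 157.
Combined cut positions: 75, 88, 127, 157.
Linear molecule, 4 cuts → 5 fragments:
  1–75 → 75 bp
  76–88 → 13 bp
  89–127 → 39 bp
  128–157 → 30 bp
  158–199 → 42 bp
Sorted largest to smallest: 75, 42, 39, 30, 13 bp.

75, 42, 39, 30, 13 bp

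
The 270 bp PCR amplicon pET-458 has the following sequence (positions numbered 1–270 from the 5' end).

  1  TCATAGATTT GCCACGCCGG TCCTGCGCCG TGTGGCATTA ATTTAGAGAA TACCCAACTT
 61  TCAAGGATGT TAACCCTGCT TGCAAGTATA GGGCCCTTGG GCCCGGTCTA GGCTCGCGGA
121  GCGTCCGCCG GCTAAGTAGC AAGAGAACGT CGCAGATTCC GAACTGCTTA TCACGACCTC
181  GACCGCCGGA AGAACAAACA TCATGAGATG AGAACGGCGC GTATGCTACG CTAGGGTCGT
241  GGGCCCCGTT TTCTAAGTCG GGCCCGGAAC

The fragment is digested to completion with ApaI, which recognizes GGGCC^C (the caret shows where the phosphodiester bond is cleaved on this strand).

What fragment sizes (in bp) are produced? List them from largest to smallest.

142, 95, 19, 8, 6 bp

ApaI sites (GGGCCC) start at positions 91, 99, 241, 260.
ApaI cuts after base 5 of each site (before the last base), so after positions 95, 103, 245, 264.
Linear molecule, 4 cuts → 5 fragments:
  1–95 → 95 bp
  96–103 → 8 bp
  104–245 → 142 bp
  246–264 → 19 bp
  265–270 → 6 bp
Sorted largest to smallest: 142, 95, 19, 8, 6 bp.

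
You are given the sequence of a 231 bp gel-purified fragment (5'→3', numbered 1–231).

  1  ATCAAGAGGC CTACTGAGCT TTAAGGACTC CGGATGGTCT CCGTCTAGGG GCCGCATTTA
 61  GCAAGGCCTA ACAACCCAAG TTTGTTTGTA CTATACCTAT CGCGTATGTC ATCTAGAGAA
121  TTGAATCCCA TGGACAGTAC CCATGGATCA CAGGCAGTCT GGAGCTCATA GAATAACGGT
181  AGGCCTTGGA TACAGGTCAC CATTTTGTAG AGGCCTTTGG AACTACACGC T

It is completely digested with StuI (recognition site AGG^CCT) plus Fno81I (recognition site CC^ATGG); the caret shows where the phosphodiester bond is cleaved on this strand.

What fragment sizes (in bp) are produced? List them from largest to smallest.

StuI sites (AGGCCT) start at positions 7, 64, 181, 211.
StuI cuts after base 3 of each site, so after positions 9, 66, 183, 213.
Fno81I sites (CCATGG) start at positions 128, 141.
Fno81I cuts after base 2 of each site, so after positions 129, 142.
Combined cut positions: 9, 66, 129, 142, 183, 213.
Linear molecule, 6 cuts → 7 fragments:
  1–9 → 9 bp
  10–66 → 57 bp
  67–129 → 63 bp
  130–142 → 13 bp
  143–183 → 41 bp
  184–213 → 30 bp
  214–231 → 18 bp
Sorted largest to smallest: 63, 57, 41, 30, 18, 13, 9 bp.

63, 57, 41, 30, 18, 13, 9 bp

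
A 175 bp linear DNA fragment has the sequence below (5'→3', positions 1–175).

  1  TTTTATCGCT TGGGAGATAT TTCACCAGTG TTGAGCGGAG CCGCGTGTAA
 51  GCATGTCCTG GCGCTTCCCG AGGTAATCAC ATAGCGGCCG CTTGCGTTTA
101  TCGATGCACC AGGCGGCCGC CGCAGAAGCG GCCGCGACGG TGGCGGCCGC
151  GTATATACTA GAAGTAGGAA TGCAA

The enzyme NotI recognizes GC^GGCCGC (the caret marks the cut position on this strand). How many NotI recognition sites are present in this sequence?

GCGGCCGC occurs starting at positions 84, 113, 128, 143.
NotI cuts at 4 sites.

4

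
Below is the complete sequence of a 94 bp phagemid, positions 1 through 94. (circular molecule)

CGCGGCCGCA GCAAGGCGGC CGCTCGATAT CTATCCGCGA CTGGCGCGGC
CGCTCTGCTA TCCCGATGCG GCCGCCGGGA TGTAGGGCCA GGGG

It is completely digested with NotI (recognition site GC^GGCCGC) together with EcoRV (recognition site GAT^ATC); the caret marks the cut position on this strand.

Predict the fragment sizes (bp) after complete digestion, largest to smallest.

NotI sites (GCGGCCGC) start at positions 2, 16, 46, 68.
NotI cuts after base 2 of each site, so after positions 3, 17, 47, 69.
The EcoRV site (GATATC) starts at position 26.
EcoRV cuts after base 3 of each site, so after position 28.
Combined cut positions: 3, 17, 28, 47, 69.
Circular molecule, 5 cuts → 5 fragments:
  4–17 → 14 bp
  18–28 → 11 bp
  29–47 → 19 bp
  48–69 → 22 bp
  70–94 then 1–3 → 25 + 3 = 28 bp
Sorted largest to smallest: 28, 22, 19, 14, 11 bp.

28, 22, 19, 14, 11 bp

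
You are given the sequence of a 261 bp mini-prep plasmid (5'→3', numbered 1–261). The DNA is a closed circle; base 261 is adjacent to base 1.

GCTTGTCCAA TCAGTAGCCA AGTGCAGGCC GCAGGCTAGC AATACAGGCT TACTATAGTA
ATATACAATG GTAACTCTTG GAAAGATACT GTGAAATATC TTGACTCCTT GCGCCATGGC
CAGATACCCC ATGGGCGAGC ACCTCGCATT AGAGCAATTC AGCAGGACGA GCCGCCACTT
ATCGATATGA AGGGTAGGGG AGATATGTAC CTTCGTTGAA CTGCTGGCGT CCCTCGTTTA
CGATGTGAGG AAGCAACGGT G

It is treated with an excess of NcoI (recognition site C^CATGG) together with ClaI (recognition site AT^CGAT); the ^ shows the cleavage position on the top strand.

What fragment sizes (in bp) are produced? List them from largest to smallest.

193, 53, 15 bp

NcoI sites (CCATGG) start at positions 114, 129.
NcoI cuts after the first base of each site, so after positions 114, 129.
The ClaI site (ATCGAT) starts at position 181.
ClaI cuts after base 2 of each site, so after position 182.
Combined cut positions: 114, 129, 182.
Circular molecule, 3 cuts → 3 fragments:
  115–129 → 15 bp
  130–182 → 53 bp
  183–261 then 1–114 → 79 + 114 = 193 bp
Sorted largest to smallest: 193, 53, 15 bp.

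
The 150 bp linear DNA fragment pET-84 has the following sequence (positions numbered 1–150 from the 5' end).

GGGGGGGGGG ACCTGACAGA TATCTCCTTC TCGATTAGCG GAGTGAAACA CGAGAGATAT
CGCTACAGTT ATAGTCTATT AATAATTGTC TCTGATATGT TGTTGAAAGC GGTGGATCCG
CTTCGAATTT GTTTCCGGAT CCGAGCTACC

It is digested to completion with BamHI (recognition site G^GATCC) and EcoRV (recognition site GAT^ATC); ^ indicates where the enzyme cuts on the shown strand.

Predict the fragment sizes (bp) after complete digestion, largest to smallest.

56, 37, 23, 21, 13 bp

BamHI sites (GGATCC) start at positions 114, 137.
BamHI cuts after the first base of each site, so after positions 114, 137.
EcoRV sites (GATATC) start at positions 19, 56.
EcoRV cuts after base 3 of each site, so after positions 21, 58.
Combined cut positions: 21, 58, 114, 137.
Linear molecule, 4 cuts → 5 fragments:
  1–21 → 21 bp
  22–58 → 37 bp
  59–114 → 56 bp
  115–137 → 23 bp
  138–150 → 13 bp
Sorted largest to smallest: 56, 37, 23, 21, 13 bp.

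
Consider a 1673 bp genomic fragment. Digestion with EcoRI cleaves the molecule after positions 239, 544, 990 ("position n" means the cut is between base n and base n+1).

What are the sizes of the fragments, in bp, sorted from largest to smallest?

683, 446, 305, 239 bp

Linear molecule, 3 cuts → 4 fragments:
  239 − 0 = 239 bp
  544 − 239 = 305 bp
  990 − 544 = 446 bp
  1673 − 990 = 683 bp
Sorted largest to smallest: 683, 446, 305, 239 bp.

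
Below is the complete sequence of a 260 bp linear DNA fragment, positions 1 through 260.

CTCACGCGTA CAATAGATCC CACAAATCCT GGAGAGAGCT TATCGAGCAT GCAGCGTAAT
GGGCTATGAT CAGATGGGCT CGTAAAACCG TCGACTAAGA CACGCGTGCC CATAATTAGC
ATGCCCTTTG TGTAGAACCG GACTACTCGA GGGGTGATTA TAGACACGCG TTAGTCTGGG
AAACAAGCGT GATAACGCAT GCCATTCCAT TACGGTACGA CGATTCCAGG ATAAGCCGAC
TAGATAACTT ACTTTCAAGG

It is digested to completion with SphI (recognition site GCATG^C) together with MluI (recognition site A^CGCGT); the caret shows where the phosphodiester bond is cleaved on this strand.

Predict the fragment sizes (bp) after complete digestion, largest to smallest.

59, 51, 47, 43, 35, 21, 4 bp

SphI sites (GCATGC) start at positions 47, 119, 197.
SphI cuts after base 5 of each site (before the last base), so after positions 51, 123, 201.
MluI sites (ACGCGT) start at positions 4, 102, 166.
MluI cuts after the first base of each site, so after positions 4, 102, 166.
Combined cut positions: 4, 51, 102, 123, 166, 201.
Linear molecule, 6 cuts → 7 fragments:
  1–4 → 4 bp
  5–51 → 47 bp
  52–102 → 51 bp
  103–123 → 21 bp
  124–166 → 43 bp
  167–201 → 35 bp
  202–260 → 59 bp
Sorted largest to smallest: 59, 51, 47, 43, 35, 21, 4 bp.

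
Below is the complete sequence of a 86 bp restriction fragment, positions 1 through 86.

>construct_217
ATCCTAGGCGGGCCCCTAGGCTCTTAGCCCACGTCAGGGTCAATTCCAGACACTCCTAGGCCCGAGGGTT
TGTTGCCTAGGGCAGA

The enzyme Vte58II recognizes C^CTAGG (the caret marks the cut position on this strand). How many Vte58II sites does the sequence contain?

4

CCTAGG occurs starting at positions 3, 15, 55, 76.
Vte58II cuts at 4 sites.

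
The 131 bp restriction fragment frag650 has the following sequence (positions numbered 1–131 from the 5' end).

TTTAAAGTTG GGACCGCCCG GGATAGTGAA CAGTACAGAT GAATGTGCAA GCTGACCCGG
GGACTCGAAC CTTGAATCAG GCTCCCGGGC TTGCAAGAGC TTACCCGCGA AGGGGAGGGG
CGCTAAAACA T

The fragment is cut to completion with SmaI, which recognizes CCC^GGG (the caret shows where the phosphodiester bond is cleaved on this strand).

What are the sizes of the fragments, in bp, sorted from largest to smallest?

SmaI sites (CCCGGG) start at positions 17, 56, 84.
SmaI cuts after base 3 of each site, so after positions 19, 58, 86.
Linear molecule, 3 cuts → 4 fragments:
  1–19 → 19 bp
  20–58 → 39 bp
  59–86 → 28 bp
  87–131 → 45 bp
Sorted largest to smallest: 45, 39, 28, 19 bp.

45, 39, 28, 19 bp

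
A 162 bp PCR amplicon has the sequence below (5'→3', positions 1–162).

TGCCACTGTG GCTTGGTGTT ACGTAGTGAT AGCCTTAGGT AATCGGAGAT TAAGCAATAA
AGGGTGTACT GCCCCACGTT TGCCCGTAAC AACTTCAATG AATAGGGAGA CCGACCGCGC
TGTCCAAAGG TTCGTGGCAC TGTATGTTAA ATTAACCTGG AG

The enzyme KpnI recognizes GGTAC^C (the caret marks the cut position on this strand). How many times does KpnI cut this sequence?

0

No occurrence of GGTACC is present in the sequence.
KpnI does not cut: 0 sites.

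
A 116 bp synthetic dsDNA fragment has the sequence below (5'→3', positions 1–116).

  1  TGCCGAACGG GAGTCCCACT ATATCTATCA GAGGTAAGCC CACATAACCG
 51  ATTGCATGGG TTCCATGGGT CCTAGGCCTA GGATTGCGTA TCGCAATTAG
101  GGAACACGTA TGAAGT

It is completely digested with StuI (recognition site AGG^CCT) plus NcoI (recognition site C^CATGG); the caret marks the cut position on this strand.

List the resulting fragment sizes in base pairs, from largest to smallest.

63, 40, 13 bp

The StuI site (AGGCCT) starts at position 74.
StuI cuts after base 3 of each site, so after position 76.
The NcoI site (CCATGG) starts at position 63.
NcoI cuts after the first base of each site, so after position 63.
Combined cut positions: 63, 76.
Linear molecule, 2 cuts → 3 fragments:
  1–63 → 63 bp
  64–76 → 13 bp
  77–116 → 40 bp
Sorted largest to smallest: 63, 40, 13 bp.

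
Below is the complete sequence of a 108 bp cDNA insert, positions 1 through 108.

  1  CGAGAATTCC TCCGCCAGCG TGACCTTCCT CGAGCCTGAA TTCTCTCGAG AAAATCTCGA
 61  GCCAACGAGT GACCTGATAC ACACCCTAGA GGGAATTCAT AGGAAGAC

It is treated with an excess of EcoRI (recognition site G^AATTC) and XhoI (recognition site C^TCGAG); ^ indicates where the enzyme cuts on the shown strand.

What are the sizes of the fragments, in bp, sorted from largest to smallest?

37, 25, 15, 11, 9, 7, 4 bp

EcoRI sites (GAATTC) start at positions 4, 38, 93.
EcoRI cuts after the first base of each site, so after positions 4, 38, 93.
XhoI sites (CTCGAG) start at positions 29, 45, 56.
XhoI cuts after the first base of each site, so after positions 29, 45, 56.
Combined cut positions: 4, 29, 38, 45, 56, 93.
Linear molecule, 6 cuts → 7 fragments:
  1–4 → 4 bp
  5–29 → 25 bp
  30–38 → 9 bp
  39–45 → 7 bp
  46–56 → 11 bp
  57–93 → 37 bp
  94–108 → 15 bp
Sorted largest to smallest: 37, 25, 15, 11, 9, 7, 4 bp.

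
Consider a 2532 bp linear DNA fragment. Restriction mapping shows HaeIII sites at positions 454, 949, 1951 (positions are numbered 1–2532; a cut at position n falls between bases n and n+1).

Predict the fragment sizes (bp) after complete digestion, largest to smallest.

Linear molecule, 3 cuts → 4 fragments:
  454 − 0 = 454 bp
  949 − 454 = 495 bp
  1951 − 949 = 1002 bp
  2532 − 1951 = 581 bp
Sorted largest to smallest: 1002, 581, 495, 454 bp.

1002, 581, 495, 454 bp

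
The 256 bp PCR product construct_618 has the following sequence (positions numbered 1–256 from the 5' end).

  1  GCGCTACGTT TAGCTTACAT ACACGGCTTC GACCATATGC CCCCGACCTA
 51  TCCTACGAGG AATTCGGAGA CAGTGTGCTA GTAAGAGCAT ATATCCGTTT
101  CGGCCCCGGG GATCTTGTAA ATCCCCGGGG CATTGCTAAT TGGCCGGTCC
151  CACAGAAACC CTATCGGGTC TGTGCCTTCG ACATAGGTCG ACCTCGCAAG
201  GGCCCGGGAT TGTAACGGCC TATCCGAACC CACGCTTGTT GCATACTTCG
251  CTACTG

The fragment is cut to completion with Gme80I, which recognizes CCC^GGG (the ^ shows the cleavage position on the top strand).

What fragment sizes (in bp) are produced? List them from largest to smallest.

107, 79, 51, 19 bp

Gme80I sites (CCCGGG) start at positions 105, 124, 203.
Gme80I cuts after base 3 of each site, so after positions 107, 126, 205.
Linear molecule, 3 cuts → 4 fragments:
  1–107 → 107 bp
  108–126 → 19 bp
  127–205 → 79 bp
  206–256 → 51 bp
Sorted largest to smallest: 107, 79, 51, 19 bp.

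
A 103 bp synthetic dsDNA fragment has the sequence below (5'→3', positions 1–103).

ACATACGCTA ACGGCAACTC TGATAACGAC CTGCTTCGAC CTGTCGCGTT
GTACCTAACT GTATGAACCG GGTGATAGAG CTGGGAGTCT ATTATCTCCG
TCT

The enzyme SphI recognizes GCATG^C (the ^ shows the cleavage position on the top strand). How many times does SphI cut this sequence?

0

No occurrence of GCATGC is present in the sequence.
SphI does not cut: 0 sites.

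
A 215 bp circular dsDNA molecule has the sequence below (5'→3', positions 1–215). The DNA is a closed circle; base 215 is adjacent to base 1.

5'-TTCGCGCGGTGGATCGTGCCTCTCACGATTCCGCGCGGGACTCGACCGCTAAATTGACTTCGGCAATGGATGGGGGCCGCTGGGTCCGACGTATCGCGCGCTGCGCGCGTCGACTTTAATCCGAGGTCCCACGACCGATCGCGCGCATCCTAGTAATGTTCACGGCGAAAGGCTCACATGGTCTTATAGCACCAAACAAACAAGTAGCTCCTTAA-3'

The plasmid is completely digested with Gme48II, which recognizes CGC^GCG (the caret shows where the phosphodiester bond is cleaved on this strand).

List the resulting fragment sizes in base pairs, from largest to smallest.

Gme48II sites (CGCGCG) start at positions 3, 32, 95, 104, 140.
Gme48II cuts after base 3 of each site, so after positions 5, 34, 97, 106, 142.
Circular molecule, 5 cuts → 5 fragments:
  6–34 → 29 bp
  35–97 → 63 bp
  98–106 → 9 bp
  107–142 → 36 bp
  143–215 then 1–5 → 73 + 5 = 78 bp
Sorted largest to smallest: 78, 63, 36, 29, 9 bp.

78, 63, 36, 29, 9 bp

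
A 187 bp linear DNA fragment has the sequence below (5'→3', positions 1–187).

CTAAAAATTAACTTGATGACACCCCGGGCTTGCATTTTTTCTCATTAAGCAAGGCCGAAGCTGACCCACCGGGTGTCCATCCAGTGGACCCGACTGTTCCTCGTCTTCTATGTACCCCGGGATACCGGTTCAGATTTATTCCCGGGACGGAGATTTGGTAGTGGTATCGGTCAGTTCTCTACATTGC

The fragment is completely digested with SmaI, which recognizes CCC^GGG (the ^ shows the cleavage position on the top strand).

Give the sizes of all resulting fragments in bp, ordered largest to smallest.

SmaI sites (CCCGGG) start at positions 23, 116, 141.
SmaI cuts after base 3 of each site, so after positions 25, 118, 143.
Linear molecule, 3 cuts → 4 fragments:
  1–25 → 25 bp
  26–118 → 93 bp
  119–143 → 25 bp
  144–187 → 44 bp
Sorted largest to smallest: 93, 44, 25, 25 bp.

93, 44, 25, 25 bp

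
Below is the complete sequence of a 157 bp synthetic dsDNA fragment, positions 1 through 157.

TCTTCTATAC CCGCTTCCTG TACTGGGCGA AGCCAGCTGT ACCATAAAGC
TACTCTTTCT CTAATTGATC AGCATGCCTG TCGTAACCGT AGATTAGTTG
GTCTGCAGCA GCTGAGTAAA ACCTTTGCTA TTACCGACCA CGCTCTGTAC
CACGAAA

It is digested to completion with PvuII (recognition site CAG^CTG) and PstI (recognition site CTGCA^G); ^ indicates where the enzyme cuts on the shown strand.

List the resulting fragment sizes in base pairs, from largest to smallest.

PvuII sites (CAGCTG) start at positions 34, 109.
PvuII cuts after base 3 of each site, so after positions 36, 111.
The PstI site (CTGCAG) starts at position 103.
PstI cuts after base 5 of each site (before the last base), so after position 107.
Combined cut positions: 36, 107, 111.
Linear molecule, 3 cuts → 4 fragments:
  1–36 → 36 bp
  37–107 → 71 bp
  108–111 → 4 bp
  112–157 → 46 bp
Sorted largest to smallest: 71, 46, 36, 4 bp.

71, 46, 36, 4 bp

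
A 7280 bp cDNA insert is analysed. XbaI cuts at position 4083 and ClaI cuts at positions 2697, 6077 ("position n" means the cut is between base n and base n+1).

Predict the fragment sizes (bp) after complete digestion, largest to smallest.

2697, 1994, 1386, 1203 bp

Combined cut positions (sorted): 2697, 4083, 6077.
Linear molecule, 3 cuts → 4 fragments:
  2697 − 0 = 2697 bp
  4083 − 2697 = 1386 bp
  6077 − 4083 = 1994 bp
  7280 − 6077 = 1203 bp
Sorted largest to smallest: 2697, 1994, 1386, 1203 bp.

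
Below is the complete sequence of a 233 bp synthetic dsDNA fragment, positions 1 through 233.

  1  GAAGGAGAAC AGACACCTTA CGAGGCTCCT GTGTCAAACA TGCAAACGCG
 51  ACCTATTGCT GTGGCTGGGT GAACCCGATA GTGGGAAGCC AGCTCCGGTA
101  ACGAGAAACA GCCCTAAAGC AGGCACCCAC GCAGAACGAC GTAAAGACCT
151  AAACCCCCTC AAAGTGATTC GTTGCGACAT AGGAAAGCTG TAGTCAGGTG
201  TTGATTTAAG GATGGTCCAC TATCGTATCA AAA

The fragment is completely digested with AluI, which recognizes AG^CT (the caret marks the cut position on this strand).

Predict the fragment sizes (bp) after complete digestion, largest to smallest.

95, 92, 46 bp

AluI sites (AGCT) start at positions 91, 186.
AluI cuts after base 2 of each site, so after positions 92, 187.
Linear molecule, 2 cuts → 3 fragments:
  1–92 → 92 bp
  93–187 → 95 bp
  188–233 → 46 bp
Sorted largest to smallest: 95, 92, 46 bp.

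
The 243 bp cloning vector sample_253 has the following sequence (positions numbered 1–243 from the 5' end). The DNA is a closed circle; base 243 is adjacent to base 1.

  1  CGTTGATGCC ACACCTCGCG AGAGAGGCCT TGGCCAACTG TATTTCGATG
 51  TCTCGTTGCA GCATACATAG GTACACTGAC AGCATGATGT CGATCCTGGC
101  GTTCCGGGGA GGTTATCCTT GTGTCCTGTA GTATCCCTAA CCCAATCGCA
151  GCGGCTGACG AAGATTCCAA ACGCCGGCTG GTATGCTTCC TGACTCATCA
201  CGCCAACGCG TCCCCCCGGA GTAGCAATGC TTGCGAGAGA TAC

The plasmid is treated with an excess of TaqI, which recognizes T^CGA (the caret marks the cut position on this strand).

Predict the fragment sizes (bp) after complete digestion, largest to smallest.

198, 45 bp

TaqI sites (TCGA) start at positions 45, 90.
TaqI cuts after the first base of each site, so after positions 45, 90.
Circular molecule, 2 cuts → 2 fragments:
  46–90 → 45 bp
  91–243 then 1–45 → 153 + 45 = 198 bp
Sorted largest to smallest: 198, 45 bp.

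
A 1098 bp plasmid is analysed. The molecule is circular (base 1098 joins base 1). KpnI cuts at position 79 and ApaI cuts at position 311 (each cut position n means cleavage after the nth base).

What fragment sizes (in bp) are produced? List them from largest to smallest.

866, 232 bp

Combined cut positions (sorted): 79, 311.
Circular molecule, 2 cuts → 2 fragments:
  311 − 79 = 232 bp
  wrap: 1098 − 311 + 79 = 866 bp
Sorted largest to smallest: 866, 232 bp.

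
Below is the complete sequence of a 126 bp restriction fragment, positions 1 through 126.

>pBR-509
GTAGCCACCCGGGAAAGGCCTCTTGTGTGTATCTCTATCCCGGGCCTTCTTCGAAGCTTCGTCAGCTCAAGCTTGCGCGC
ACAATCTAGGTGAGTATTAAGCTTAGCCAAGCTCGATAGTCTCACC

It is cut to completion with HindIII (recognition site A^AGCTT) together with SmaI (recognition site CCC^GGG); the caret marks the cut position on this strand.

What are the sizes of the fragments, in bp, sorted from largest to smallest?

HindIII sites (AAGCTT) start at positions 54, 69, 99.
HindIII cuts after the first base of each site, so after positions 54, 69, 99.
SmaI sites (CCCGGG) start at positions 8, 39.
SmaI cuts after base 3 of each site, so after positions 10, 41.
Combined cut positions: 10, 41, 54, 69, 99.
Linear molecule, 5 cuts → 6 fragments:
  1–10 → 10 bp
  11–41 → 31 bp
  42–54 → 13 bp
  55–69 → 15 bp
  70–99 → 30 bp
  100–126 → 27 bp
Sorted largest to smallest: 31, 30, 27, 15, 13, 10 bp.

31, 30, 27, 15, 13, 10 bp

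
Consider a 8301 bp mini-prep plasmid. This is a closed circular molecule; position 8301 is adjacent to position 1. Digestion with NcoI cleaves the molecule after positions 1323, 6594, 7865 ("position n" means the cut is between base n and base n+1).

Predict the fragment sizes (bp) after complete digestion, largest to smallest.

Circular molecule, 3 cuts → 3 fragments:
  6594 − 1323 = 5271 bp
  7865 − 6594 = 1271 bp
  wrap: 8301 − 7865 + 1323 = 1759 bp
Sorted largest to smallest: 5271, 1759, 1271 bp.

5271, 1759, 1271 bp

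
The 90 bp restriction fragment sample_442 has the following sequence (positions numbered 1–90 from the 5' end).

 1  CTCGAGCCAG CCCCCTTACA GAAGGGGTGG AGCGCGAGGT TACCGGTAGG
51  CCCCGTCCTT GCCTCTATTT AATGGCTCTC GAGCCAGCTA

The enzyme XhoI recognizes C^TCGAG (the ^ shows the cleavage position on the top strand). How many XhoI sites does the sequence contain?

2

CTCGAG occurs starting at positions 1, 78.
XhoI cuts at 2 sites.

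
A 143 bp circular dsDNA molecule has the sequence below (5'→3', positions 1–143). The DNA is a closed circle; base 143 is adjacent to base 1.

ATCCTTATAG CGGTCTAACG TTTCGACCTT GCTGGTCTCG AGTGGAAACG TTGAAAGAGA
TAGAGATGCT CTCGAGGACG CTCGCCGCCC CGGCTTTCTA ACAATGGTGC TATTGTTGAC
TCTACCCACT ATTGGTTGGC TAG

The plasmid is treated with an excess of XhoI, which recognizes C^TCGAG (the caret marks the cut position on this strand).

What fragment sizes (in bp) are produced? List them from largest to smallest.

109, 34 bp

XhoI sites (CTCGAG) start at positions 37, 71.
XhoI cuts after the first base of each site, so after positions 37, 71.
Circular molecule, 2 cuts → 2 fragments:
  38–71 → 34 bp
  72–143 then 1–37 → 72 + 37 = 109 bp
Sorted largest to smallest: 109, 34 bp.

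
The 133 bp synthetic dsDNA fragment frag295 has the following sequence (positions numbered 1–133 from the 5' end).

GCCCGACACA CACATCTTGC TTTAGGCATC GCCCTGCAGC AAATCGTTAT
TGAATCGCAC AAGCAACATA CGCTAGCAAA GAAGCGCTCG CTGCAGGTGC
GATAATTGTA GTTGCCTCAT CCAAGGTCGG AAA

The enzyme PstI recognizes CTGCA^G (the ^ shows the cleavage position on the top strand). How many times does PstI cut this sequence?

2

CTGCAG occurs starting at positions 34, 91.
PstI cuts at 2 sites.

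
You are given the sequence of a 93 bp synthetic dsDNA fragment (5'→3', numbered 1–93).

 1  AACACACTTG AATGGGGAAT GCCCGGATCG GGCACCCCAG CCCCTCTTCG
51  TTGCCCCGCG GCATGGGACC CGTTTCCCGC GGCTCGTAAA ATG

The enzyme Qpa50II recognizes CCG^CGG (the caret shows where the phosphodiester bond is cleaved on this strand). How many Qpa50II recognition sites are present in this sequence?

CCGCGG occurs starting at positions 56, 77.
Qpa50II cuts at 2 sites.

2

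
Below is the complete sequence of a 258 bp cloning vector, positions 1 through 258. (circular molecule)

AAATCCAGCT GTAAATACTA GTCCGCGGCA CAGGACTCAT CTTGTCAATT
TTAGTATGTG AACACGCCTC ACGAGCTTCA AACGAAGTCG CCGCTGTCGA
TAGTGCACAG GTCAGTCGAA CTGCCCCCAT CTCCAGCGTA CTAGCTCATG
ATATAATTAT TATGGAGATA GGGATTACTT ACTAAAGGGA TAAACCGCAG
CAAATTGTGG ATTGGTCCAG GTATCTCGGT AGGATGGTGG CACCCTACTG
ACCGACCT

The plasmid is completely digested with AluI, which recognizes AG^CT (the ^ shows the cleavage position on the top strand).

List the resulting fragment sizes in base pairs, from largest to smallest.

122, 69, 67 bp

AluI sites (AGCT) start at positions 7, 74, 143.
AluI cuts after base 2 of each site, so after positions 8, 75, 144.
Circular molecule, 3 cuts → 3 fragments:
  9–75 → 67 bp
  76–144 → 69 bp
  145–258 then 1–8 → 114 + 8 = 122 bp
Sorted largest to smallest: 122, 69, 67 bp.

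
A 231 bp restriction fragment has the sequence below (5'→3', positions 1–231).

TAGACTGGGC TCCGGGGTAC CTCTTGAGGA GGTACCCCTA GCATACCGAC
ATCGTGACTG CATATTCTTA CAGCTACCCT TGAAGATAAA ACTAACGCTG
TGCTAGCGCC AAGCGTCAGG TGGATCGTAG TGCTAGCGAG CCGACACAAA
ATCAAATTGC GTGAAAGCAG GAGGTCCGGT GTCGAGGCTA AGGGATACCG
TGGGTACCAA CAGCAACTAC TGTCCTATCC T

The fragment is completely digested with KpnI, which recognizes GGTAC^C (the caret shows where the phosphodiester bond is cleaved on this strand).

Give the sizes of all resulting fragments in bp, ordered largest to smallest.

KpnI sites (GGTACC) start at positions 16, 31, 203.
KpnI cuts after base 5 of each site (before the last base), so after positions 20, 35, 207.
Linear molecule, 3 cuts → 4 fragments:
  1–20 → 20 bp
  21–35 → 15 bp
  36–207 → 172 bp
  208–231 → 24 bp
Sorted largest to smallest: 172, 24, 20, 15 bp.

172, 24, 20, 15 bp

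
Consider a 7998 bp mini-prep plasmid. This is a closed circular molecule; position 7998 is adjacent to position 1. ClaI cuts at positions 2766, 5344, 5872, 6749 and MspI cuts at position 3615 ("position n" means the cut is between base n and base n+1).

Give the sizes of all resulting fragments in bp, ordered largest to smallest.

4015, 1729, 877, 849, 528 bp

Combined cut positions (sorted): 2766, 3615, 5344, 5872, 6749.
Circular molecule, 5 cuts → 5 fragments:
  3615 − 2766 = 849 bp
  5344 − 3615 = 1729 bp
  5872 − 5344 = 528 bp
  6749 − 5872 = 877 bp
  wrap: 7998 − 6749 + 2766 = 4015 bp
Sorted largest to smallest: 4015, 1729, 877, 849, 528 bp.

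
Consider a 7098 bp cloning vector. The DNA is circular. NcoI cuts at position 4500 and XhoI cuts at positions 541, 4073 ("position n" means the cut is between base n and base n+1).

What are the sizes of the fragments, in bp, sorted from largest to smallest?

3532, 3139, 427 bp

Combined cut positions (sorted): 541, 4073, 4500.
Circular molecule, 3 cuts → 3 fragments:
  4073 − 541 = 3532 bp
  4500 − 4073 = 427 bp
  wrap: 7098 − 4500 + 541 = 3139 bp
Sorted largest to smallest: 3532, 3139, 427 bp.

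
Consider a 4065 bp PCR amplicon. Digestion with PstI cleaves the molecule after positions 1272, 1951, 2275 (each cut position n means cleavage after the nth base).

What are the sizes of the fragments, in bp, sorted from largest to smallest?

1790, 1272, 679, 324 bp

Linear molecule, 3 cuts → 4 fragments:
  1272 − 0 = 1272 bp
  1951 − 1272 = 679 bp
  2275 − 1951 = 324 bp
  4065 − 2275 = 1790 bp
Sorted largest to smallest: 1790, 1272, 679, 324 bp.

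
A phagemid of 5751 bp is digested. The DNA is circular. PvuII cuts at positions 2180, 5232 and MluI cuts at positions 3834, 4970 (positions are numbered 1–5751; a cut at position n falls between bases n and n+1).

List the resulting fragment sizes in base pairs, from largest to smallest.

2699, 1654, 1136, 262 bp

Combined cut positions (sorted): 2180, 3834, 4970, 5232.
Circular molecule, 4 cuts → 4 fragments:
  3834 − 2180 = 1654 bp
  4970 − 3834 = 1136 bp
  5232 − 4970 = 262 bp
  wrap: 5751 − 5232 + 2180 = 2699 bp
Sorted largest to smallest: 2699, 1654, 1136, 262 bp.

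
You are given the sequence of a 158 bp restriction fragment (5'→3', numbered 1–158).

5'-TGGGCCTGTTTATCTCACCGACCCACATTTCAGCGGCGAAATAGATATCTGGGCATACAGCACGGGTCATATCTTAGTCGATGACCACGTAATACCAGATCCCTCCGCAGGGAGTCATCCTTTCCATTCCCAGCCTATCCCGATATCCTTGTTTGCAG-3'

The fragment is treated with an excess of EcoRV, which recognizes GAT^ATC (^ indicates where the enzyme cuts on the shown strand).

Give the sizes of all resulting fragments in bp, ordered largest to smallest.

98, 46, 14 bp

EcoRV sites (GATATC) start at positions 44, 142.
EcoRV cuts after base 3 of each site, so after positions 46, 144.
Linear molecule, 2 cuts → 3 fragments:
  1–46 → 46 bp
  47–144 → 98 bp
  145–158 → 14 bp
Sorted largest to smallest: 98, 46, 14 bp.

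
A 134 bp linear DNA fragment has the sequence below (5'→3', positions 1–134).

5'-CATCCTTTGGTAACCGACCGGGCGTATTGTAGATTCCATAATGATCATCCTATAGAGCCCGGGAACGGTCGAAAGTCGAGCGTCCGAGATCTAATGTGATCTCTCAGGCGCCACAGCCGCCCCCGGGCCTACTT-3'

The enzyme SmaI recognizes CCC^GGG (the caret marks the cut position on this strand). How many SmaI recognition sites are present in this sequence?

2

CCCGGG occurs starting at positions 58, 122.
SmaI cuts at 2 sites.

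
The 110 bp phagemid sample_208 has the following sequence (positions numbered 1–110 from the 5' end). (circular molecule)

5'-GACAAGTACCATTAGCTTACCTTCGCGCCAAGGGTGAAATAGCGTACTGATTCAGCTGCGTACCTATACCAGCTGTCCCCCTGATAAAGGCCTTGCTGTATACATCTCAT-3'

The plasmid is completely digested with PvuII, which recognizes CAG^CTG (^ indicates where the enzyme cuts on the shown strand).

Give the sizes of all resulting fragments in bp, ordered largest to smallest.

93, 17 bp

PvuII sites (CAGCTG) start at positions 53, 70.
PvuII cuts after base 3 of each site, so after positions 55, 72.
Circular molecule, 2 cuts → 2 fragments:
  56–72 → 17 bp
  73–110 then 1–55 → 38 + 55 = 93 bp
Sorted largest to smallest: 93, 17 bp.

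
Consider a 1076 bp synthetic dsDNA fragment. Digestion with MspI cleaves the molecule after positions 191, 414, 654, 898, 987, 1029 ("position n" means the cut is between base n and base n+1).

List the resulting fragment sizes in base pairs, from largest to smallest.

Linear molecule, 6 cuts → 7 fragments:
  191 − 0 = 191 bp
  414 − 191 = 223 bp
  654 − 414 = 240 bp
  898 − 654 = 244 bp
  987 − 898 = 89 bp
  1029 − 987 = 42 bp
  1076 − 1029 = 47 bp
Sorted largest to smallest: 244, 240, 223, 191, 89, 47, 42 bp.

244, 240, 223, 191, 89, 47, 42 bp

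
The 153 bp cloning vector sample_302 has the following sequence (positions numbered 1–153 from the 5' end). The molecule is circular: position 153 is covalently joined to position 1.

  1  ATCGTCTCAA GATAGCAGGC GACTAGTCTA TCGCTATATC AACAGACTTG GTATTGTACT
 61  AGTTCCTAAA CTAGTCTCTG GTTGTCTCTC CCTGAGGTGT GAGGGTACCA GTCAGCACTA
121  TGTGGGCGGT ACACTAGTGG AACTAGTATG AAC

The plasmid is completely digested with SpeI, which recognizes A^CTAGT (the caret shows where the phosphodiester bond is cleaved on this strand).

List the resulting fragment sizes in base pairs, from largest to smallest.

SpeI sites (ACTAGT) start at positions 22, 58, 70, 133, 142.
SpeI cuts after the first base of each site, so after positions 22, 58, 70, 133, 142.
Circular molecule, 5 cuts → 5 fragments:
  23–58 → 36 bp
  59–70 → 12 bp
  71–133 → 63 bp
  134–142 → 9 bp
  143–153 then 1–22 → 11 + 22 = 33 bp
Sorted largest to smallest: 63, 36, 33, 12, 9 bp.

63, 36, 33, 12, 9 bp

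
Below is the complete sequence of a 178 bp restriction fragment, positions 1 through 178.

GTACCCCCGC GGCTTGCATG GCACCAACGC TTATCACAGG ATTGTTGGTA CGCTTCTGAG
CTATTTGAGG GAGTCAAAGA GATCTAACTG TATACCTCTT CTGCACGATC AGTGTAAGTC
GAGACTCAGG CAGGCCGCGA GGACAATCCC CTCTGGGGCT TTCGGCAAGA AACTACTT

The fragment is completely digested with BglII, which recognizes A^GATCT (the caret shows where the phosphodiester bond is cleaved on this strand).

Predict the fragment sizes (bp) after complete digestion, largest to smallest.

98, 80 bp

The BglII site (AGATCT) starts at position 80.
BglII cuts after the first base of each site, so after position 80.
Linear molecule, 1 cut → 2 fragments:
  1–80 → 80 bp
  81–178 → 98 bp
Sorted largest to smallest: 98, 80 bp.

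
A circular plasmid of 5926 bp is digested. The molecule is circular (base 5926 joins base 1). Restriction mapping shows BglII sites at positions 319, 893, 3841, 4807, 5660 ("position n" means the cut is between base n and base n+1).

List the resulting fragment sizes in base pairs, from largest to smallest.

2948, 966, 853, 585, 574 bp

Circular molecule, 5 cuts → 5 fragments:
  893 − 319 = 574 bp
  3841 − 893 = 2948 bp
  4807 − 3841 = 966 bp
  5660 − 4807 = 853 bp
  wrap: 5926 − 5660 + 319 = 585 bp
Sorted largest to smallest: 2948, 966, 853, 585, 574 bp.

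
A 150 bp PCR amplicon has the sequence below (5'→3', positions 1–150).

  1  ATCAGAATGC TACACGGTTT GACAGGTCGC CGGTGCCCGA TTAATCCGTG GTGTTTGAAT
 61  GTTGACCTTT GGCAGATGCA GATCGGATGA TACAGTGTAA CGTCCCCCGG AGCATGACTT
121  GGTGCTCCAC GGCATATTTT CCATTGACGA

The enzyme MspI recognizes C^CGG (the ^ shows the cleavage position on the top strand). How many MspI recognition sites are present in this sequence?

CCGG occurs starting at positions 30, 107.
MspI cuts at 2 sites.

2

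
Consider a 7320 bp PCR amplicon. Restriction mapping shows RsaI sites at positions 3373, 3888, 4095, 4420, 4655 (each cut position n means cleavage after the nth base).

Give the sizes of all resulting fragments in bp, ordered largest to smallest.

3373, 2665, 515, 325, 235, 207 bp

Linear molecule, 5 cuts → 6 fragments:
  3373 − 0 = 3373 bp
  3888 − 3373 = 515 bp
  4095 − 3888 = 207 bp
  4420 − 4095 = 325 bp
  4655 − 4420 = 235 bp
  7320 − 4655 = 2665 bp
Sorted largest to smallest: 3373, 2665, 515, 325, 235, 207 bp.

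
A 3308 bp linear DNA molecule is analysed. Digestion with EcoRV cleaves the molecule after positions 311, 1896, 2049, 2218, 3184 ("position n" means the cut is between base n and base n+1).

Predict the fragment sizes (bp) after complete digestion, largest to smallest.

1585, 966, 311, 169, 153, 124 bp

Linear molecule, 5 cuts → 6 fragments:
  311 − 0 = 311 bp
  1896 − 311 = 1585 bp
  2049 − 1896 = 153 bp
  2218 − 2049 = 169 bp
  3184 − 2218 = 966 bp
  3308 − 3184 = 124 bp
Sorted largest to smallest: 1585, 966, 311, 169, 153, 124 bp.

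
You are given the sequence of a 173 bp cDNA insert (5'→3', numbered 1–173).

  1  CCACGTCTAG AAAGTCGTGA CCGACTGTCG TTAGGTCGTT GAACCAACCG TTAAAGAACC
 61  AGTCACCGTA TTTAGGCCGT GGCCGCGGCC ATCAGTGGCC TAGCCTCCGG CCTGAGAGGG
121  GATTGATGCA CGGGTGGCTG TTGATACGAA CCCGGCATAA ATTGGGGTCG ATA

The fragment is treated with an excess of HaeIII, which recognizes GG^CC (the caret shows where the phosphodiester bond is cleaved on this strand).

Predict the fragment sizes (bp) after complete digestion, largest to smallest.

76, 63, 12, 10, 6, 6 bp

HaeIII sites (GGCC) start at positions 75, 81, 87, 97, 109.
HaeIII cuts after base 2 of each site, so after positions 76, 82, 88, 98, 110.
Linear molecule, 5 cuts → 6 fragments:
  1–76 → 76 bp
  77–82 → 6 bp
  83–88 → 6 bp
  89–98 → 10 bp
  99–110 → 12 bp
  111–173 → 63 bp
Sorted largest to smallest: 76, 63, 12, 10, 6, 6 bp.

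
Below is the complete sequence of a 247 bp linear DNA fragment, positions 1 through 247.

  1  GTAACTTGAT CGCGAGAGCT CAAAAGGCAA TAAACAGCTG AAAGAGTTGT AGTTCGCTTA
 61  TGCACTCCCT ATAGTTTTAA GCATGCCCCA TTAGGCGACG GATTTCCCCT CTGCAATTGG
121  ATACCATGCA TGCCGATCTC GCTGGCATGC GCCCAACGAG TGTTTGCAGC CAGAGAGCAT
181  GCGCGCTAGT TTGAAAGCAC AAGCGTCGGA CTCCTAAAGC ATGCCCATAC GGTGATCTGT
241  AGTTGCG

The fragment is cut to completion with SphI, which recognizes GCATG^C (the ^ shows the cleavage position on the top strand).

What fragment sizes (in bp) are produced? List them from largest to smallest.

85, 47, 42, 32, 24, 17 bp

SphI sites (GCATGC) start at positions 81, 128, 145, 177, 219.
SphI cuts after base 5 of each site (before the last base), so after positions 85, 132, 149, 181, 223.
Linear molecule, 5 cuts → 6 fragments:
  1–85 → 85 bp
  86–132 → 47 bp
  133–149 → 17 bp
  150–181 → 32 bp
  182–223 → 42 bp
  224–247 → 24 bp
Sorted largest to smallest: 85, 47, 42, 32, 24, 17 bp.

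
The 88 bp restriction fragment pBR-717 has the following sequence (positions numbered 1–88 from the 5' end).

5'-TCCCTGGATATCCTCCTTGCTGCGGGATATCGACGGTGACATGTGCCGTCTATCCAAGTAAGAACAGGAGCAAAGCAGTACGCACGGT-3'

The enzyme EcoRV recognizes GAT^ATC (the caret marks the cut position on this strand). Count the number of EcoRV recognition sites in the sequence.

GATATC occurs starting at positions 7, 26.
EcoRV cuts at 2 sites.

2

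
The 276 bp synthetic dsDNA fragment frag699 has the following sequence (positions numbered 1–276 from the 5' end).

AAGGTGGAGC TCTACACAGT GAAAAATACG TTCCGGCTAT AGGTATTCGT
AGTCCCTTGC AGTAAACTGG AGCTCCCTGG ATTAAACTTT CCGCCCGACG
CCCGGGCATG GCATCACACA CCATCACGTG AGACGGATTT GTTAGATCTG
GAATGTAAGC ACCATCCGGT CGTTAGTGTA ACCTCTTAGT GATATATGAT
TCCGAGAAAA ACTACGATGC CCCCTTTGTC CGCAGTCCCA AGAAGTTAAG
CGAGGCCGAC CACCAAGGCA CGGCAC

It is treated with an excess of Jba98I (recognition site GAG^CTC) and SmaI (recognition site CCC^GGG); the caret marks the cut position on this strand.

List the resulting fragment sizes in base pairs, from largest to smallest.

Jba98I sites (GAGCTC) start at positions 7, 70.
Jba98I cuts after base 3 of each site, so after positions 9, 72.
The SmaI site (CCCGGG) starts at position 101.
SmaI cuts after base 3 of each site, so after position 103.
Combined cut positions: 9, 72, 103.
Linear molecule, 3 cuts → 4 fragments:
  1–9 → 9 bp
  10–72 → 63 bp
  73–103 → 31 bp
  104–276 → 173 bp
Sorted largest to smallest: 173, 63, 31, 9 bp.

173, 63, 31, 9 bp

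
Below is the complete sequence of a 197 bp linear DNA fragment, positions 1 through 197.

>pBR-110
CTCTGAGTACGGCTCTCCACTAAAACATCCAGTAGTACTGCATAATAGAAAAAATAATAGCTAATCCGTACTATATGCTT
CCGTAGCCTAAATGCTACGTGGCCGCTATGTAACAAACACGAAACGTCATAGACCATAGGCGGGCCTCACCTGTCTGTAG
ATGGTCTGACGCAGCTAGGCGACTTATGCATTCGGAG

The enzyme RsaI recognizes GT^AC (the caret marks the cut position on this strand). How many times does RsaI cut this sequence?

GTAC occurs starting at positions 7, 35, 68.
RsaI cuts at 3 sites.

3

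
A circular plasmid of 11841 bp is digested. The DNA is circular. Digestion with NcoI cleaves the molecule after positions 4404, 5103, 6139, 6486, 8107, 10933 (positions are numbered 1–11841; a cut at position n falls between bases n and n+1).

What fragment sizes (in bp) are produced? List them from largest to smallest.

5312, 2826, 1621, 1036, 699, 347 bp

Circular molecule, 6 cuts → 6 fragments:
  5103 − 4404 = 699 bp
  6139 − 5103 = 1036 bp
  6486 − 6139 = 347 bp
  8107 − 6486 = 1621 bp
  10933 − 8107 = 2826 bp
  wrap: 11841 − 10933 + 4404 = 5312 bp
Sorted largest to smallest: 5312, 2826, 1621, 1036, 699, 347 bp.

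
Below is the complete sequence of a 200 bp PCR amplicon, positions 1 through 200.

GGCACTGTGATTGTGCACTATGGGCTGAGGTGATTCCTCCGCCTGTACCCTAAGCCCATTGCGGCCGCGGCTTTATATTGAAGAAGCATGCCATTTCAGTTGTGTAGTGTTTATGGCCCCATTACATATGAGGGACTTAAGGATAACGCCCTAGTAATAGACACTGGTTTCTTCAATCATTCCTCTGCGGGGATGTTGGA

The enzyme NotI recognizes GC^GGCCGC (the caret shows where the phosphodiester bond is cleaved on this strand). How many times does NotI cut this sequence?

1

GCGGCCGC occurs starting at position 61.
NotI cuts at 1 site.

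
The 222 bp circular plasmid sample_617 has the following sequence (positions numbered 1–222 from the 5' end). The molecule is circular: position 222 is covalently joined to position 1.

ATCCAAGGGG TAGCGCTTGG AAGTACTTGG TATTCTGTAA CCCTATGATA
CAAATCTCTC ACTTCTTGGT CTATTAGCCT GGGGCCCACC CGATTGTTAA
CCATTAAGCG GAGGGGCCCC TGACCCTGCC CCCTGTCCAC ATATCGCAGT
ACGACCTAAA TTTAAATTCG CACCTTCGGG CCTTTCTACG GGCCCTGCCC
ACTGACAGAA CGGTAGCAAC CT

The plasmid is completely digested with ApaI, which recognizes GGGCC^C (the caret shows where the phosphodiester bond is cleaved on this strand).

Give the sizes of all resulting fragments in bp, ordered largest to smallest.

114, 76, 32 bp

ApaI sites (GGGCCC) start at positions 82, 114, 190.
ApaI cuts after base 5 of each site (before the last base), so after positions 86, 118, 194.
Circular molecule, 3 cuts → 3 fragments:
  87–118 → 32 bp
  119–194 → 76 bp
  195–222 then 1–86 → 28 + 86 = 114 bp
Sorted largest to smallest: 114, 76, 32 bp.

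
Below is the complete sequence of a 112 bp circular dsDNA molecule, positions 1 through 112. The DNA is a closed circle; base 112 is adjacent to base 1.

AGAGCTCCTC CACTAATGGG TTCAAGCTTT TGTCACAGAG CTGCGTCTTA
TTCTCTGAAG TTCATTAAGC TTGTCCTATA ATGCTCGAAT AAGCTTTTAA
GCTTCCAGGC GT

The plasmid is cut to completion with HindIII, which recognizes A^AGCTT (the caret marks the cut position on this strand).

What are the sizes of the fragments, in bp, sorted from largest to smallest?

43, 37, 24, 8 bp

HindIII sites (AAGCTT) start at positions 24, 67, 91, 99.
HindIII cuts after the first base of each site, so after positions 24, 67, 91, 99.
Circular molecule, 4 cuts → 4 fragments:
  25–67 → 43 bp
  68–91 → 24 bp
  92–99 → 8 bp
  100–112 then 1–24 → 13 + 24 = 37 bp
Sorted largest to smallest: 43, 37, 24, 8 bp.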